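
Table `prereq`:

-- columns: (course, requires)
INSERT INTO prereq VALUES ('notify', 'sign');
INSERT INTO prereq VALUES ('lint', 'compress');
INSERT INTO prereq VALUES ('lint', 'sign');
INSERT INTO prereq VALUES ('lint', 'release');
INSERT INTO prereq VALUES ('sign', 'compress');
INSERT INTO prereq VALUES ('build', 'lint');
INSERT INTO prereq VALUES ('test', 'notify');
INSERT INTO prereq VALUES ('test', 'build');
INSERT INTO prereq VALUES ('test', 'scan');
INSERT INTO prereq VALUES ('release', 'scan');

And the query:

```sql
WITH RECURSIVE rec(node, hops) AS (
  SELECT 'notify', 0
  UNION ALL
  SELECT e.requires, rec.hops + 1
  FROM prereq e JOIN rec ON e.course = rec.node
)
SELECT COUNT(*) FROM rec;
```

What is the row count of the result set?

Base: (notify, hops=0).
Iteration 1: edges from {notify} -> (sign, hops=1).
Iteration 2: edges from {sign} -> (compress, hops=2).
Iteration 3: no outgoing edges from {compress}; recursion stops.
Total rows emitted: 3.

3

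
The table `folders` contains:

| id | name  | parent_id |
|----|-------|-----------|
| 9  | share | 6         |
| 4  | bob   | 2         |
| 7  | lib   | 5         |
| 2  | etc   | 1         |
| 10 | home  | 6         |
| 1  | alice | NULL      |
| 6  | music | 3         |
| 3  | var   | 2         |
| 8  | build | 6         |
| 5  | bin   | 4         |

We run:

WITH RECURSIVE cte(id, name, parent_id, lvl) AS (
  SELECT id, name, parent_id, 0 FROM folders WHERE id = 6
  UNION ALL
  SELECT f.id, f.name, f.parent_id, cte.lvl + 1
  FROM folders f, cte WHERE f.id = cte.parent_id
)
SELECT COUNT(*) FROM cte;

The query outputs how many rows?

Base: id=6 (music), parent_id=3, lvl 0.
Iteration 1: join on id=3 -> var (id 3, parent_id=2, lvl 1).
Iteration 2: join on id=2 -> etc (id 2, parent_id=1, lvl 2).
Iteration 3: join on id=1 -> alice (id 1, parent_id=NULL, lvl 3).
Iteration 4: parent_id is NULL; no match; recursion stops.
Total rows emitted: 4.

4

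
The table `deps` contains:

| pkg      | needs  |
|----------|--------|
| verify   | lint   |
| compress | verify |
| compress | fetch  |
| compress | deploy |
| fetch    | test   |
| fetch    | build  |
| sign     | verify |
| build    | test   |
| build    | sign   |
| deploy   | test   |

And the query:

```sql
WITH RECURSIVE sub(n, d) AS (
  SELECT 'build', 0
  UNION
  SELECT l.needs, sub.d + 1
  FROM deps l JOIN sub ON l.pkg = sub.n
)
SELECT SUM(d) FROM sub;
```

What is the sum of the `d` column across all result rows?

7

Base: (build, d=0).
Iteration 1: edges from {build} -> (sign, d=1), (test, d=1).
Iteration 2: edges from {sign,test} -> (verify, d=2).
Iteration 3: edges from {verify} -> (lint, d=3).
Iteration 4: no outgoing edges from {lint}; recursion stops.
SUM(d) = 0 + 1 + 1 + 2 + 3 = 7.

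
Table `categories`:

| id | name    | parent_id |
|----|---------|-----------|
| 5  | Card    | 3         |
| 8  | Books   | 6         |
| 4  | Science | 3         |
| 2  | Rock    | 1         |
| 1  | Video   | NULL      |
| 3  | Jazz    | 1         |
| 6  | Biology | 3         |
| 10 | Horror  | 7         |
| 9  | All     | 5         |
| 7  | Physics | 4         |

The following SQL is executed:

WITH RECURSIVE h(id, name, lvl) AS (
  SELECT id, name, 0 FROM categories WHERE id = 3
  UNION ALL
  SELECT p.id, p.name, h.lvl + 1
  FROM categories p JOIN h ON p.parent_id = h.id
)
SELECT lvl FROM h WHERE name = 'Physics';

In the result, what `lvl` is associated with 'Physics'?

Base: id=3 (Jazz) at lvl 0.
Iteration 1: rows with parent_id in {3} -> Science (id 4, lvl 1), Card (id 5, lvl 1), Biology (id 6, lvl 1).
Iteration 2: rows with parent_id in {4,5,6} -> Physics (id 7, lvl 2), Books (id 8, lvl 2), All (id 9, lvl 2).
Iteration 3: rows with parent_id in {7,8,9} -> Horror (id 10, lvl 3).
Iteration 4: no rows with parent_id in {10}; recursion stops.

2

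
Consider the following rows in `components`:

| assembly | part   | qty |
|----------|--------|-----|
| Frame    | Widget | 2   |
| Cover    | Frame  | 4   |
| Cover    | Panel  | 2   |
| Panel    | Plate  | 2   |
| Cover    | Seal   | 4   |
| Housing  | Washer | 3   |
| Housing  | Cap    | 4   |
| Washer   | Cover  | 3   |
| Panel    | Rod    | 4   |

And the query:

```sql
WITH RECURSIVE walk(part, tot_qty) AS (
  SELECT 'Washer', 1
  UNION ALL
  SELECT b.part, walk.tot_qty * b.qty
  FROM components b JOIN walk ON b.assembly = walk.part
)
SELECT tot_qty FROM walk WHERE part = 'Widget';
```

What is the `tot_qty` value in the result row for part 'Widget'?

24

Base: (Washer, tot_qty=1).
Iteration 1: components of {Washer} -> Cover = 1*3 = 3.
Iteration 2: components of {Cover} -> Frame = 3*4 = 12, Panel = 3*2 = 6, Seal = 3*4 = 12.
Iteration 3: components of {Frame,Panel,Seal} -> Plate = 6*2 = 12, Rod = 6*4 = 24, Widget = 12*2 = 24.
Iteration 4: no further components; recursion stops.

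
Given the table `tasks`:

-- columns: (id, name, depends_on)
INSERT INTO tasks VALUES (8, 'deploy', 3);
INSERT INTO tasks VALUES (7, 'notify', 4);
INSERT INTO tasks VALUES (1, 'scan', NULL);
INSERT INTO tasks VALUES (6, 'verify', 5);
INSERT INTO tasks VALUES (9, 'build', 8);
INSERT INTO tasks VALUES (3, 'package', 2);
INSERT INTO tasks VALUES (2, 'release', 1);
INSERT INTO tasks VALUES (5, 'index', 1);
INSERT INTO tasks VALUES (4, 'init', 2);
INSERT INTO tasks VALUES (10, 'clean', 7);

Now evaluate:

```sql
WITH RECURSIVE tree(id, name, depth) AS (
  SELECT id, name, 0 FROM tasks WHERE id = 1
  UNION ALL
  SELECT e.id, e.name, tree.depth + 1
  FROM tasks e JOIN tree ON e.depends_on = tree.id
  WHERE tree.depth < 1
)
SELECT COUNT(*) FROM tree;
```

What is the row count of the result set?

Base: id=1 (scan) at depth 0.
Iteration 1: rows with depends_on in {1} -> release (id 2, depth 1), index (id 5, depth 1).
Iteration 2: depth < 1 fails for all current rows; recursion stops.
Total rows emitted: 3.

3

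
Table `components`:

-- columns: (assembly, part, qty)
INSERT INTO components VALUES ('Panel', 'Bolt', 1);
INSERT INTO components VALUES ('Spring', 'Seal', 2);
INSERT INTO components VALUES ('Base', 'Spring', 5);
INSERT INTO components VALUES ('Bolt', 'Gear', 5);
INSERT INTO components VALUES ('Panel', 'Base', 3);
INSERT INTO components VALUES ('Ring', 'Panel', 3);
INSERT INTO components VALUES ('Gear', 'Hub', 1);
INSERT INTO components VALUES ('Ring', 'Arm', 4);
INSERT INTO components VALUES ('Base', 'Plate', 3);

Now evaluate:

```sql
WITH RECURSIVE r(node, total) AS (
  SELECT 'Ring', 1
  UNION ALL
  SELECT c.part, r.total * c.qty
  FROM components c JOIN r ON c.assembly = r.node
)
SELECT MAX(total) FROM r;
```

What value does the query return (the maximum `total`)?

Base: (Ring, total=1).
Iteration 1: components of {Ring} -> Arm = 1*4 = 4, Panel = 1*3 = 3.
Iteration 2: components of {Arm,Panel} -> Base = 3*3 = 9, Bolt = 3*1 = 3.
Iteration 3: components of {Base,Bolt} -> Gear = 3*5 = 15, Plate = 9*3 = 27, Spring = 9*5 = 45.
Iteration 4: components of {Gear,Plate,Spring} -> Hub = 15*1 = 15, Seal = 45*2 = 90.
Iteration 5: no further components; recursion stops.
total values: 1, 3, 4, 3, 9, 15, 45, 27, 15, 90; the maximum is 90.

90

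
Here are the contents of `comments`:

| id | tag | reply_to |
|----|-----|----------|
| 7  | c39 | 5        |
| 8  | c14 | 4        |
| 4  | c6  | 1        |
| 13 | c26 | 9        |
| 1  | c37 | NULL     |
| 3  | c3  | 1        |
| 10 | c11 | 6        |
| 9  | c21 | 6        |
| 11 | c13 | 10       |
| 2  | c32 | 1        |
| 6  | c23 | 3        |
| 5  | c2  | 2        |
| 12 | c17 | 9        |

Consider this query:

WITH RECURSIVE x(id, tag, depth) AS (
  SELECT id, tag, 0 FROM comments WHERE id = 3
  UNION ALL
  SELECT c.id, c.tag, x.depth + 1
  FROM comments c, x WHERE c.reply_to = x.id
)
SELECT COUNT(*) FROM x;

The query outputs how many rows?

7

Base: id=3 (c3) at depth 0.
Iteration 1: rows with reply_to in {3} -> c23 (id 6, depth 1).
Iteration 2: rows with reply_to in {6} -> c21 (id 9, depth 2), c11 (id 10, depth 2).
Iteration 3: rows with reply_to in {9,10} -> c13 (id 11, depth 3), c17 (id 12, depth 3), c26 (id 13, depth 3).
Iteration 4: no rows with reply_to in {11,12,13}; recursion stops.
Total rows emitted: 7.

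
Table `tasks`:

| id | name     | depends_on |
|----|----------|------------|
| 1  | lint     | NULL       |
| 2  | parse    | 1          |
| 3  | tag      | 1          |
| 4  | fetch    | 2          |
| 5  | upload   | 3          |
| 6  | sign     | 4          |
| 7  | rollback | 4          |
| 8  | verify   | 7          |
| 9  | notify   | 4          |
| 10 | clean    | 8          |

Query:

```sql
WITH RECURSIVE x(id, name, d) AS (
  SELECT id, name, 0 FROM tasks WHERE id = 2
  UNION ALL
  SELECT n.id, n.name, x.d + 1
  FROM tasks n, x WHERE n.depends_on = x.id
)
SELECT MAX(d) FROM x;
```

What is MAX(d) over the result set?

Base: id=2 (parse) at d 0.
Iteration 1: rows with depends_on in {2} -> fetch (id 4, d 1).
Iteration 2: rows with depends_on in {4} -> sign (id 6, d 2), rollback (id 7, d 2), notify (id 9, d 2).
Iteration 3: rows with depends_on in {6,7,9} -> verify (id 8, d 3).
Iteration 4: rows with depends_on in {8} -> clean (id 10, d 4).
Iteration 5: no rows with depends_on in {10}; recursion stops.
d values: 0, 1, 2, 2, 2, 3, 4; the maximum is 4.

4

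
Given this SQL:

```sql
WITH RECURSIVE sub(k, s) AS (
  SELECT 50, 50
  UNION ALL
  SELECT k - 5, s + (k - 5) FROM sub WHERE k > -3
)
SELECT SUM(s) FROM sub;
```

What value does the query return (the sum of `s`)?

Base: k=50, s=50.
Iteration 1: 50 > -3 holds -> k = 50 - 5 = 45, s = 50 + 45 = 95.
Iteration 2: 45 > -3 holds -> k = 45 - 5 = 40, s = 95 + 40 = 135.
Iteration 3: 40 > -3 holds -> k = 40 - 5 = 35, s = 135 + 35 = 170.
Iteration 4: 35 > -3 holds -> k = 35 - 5 = 30, s = 170 + 30 = 200.
Iteration 5: 30 > -3 holds -> k = 30 - 5 = 25, s = 200 + 25 = 225.
Iteration 6: 25 > -3 holds -> k = 25 - 5 = 20, s = 225 + 20 = 245.
Iteration 7: 20 > -3 holds -> k = 20 - 5 = 15, s = 245 + 15 = 260.
Iteration 8: 15 > -3 holds -> k = 15 - 5 = 10, s = 260 + 10 = 270.
Iteration 9: 10 > -3 holds -> k = 10 - 5 = 5, s = 270 + 5 = 275.
Iteration 10: 5 > -3 holds -> k = 5 - 5 = 0, s = 275 + 0 = 275.
Iteration 11: 0 > -3 holds -> k = 0 - 5 = -5, s = 275 + -5 = 270.
Iteration 12: -5 > -3 fails; recursion stops.
SUM(s) = 50 + 95 + 135 + 170 + 200 + 225 + 245 + 260 + 270 + 275 + 275 + 270 = 2470.

2470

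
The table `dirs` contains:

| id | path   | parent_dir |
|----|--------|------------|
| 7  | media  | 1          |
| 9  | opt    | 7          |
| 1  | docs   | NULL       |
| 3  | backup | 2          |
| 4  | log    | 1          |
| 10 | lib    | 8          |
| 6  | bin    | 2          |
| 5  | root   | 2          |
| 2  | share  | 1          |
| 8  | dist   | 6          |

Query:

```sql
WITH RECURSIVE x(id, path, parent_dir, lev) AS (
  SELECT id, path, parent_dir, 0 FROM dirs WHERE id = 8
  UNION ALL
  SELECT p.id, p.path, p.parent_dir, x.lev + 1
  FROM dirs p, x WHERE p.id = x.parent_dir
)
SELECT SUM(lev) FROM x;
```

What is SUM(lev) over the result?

Base: id=8 (dist), parent_dir=6, lev 0.
Iteration 1: join on id=6 -> bin (id 6, parent_dir=2, lev 1).
Iteration 2: join on id=2 -> share (id 2, parent_dir=1, lev 2).
Iteration 3: join on id=1 -> docs (id 1, parent_dir=NULL, lev 3).
Iteration 4: parent_dir is NULL; no match; recursion stops.
SUM(lev) = 0 + 1 + 2 + 3 = 6.

6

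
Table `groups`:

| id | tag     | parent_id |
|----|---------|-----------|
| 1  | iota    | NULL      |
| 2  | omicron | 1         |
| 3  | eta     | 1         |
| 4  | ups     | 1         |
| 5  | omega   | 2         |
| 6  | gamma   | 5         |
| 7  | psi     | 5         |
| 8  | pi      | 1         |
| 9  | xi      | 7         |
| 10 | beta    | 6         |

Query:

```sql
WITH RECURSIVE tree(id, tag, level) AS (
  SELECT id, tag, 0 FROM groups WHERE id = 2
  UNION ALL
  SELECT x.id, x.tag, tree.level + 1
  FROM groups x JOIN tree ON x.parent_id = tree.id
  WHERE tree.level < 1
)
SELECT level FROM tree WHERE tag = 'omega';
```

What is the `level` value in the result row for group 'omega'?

1

Base: id=2 (omicron) at level 0.
Iteration 1: rows with parent_id in {2} -> omega (id 5, level 1).
Iteration 2: level < 1 fails for all current rows; recursion stops.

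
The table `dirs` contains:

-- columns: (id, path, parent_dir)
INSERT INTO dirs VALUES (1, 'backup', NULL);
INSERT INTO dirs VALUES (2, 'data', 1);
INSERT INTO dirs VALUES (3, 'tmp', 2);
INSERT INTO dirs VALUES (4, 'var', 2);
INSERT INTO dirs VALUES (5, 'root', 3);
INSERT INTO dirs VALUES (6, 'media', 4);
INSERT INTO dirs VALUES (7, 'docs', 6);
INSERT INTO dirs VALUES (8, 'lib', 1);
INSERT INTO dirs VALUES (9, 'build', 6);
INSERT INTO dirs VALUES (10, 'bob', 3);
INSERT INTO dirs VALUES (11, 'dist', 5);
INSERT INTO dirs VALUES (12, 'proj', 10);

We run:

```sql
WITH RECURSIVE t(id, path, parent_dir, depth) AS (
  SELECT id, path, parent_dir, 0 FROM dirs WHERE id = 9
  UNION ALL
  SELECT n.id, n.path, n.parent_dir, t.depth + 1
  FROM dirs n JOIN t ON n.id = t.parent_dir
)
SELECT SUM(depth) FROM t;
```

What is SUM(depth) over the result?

Base: id=9 (build), parent_dir=6, depth 0.
Iteration 1: join on id=6 -> media (id 6, parent_dir=4, depth 1).
Iteration 2: join on id=4 -> var (id 4, parent_dir=2, depth 2).
Iteration 3: join on id=2 -> data (id 2, parent_dir=1, depth 3).
Iteration 4: join on id=1 -> backup (id 1, parent_dir=NULL, depth 4).
Iteration 5: parent_dir is NULL; no match; recursion stops.
SUM(depth) = 0 + 1 + 2 + 3 + 4 = 10.

10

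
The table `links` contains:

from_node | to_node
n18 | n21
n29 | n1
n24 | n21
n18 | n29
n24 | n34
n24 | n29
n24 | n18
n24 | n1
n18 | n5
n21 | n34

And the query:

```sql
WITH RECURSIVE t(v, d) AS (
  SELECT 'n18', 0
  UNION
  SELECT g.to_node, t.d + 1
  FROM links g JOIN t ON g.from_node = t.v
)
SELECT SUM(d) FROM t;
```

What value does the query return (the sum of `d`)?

Base: (n18, d=0).
Iteration 1: edges from {n18} -> (n21, d=1), (n29, d=1), (n5, d=1).
Iteration 2: edges from {n21,n29,n5} -> (n1, d=2), (n34, d=2).
Iteration 3: no outgoing edges from {n1,n34}; recursion stops.
SUM(d) = 0 + 1 + 1 + 1 + 2 + 2 = 7.

7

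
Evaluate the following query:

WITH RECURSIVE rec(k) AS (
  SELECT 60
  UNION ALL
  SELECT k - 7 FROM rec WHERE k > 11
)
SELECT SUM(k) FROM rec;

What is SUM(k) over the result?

Base: k=60.
Iteration 1: 60 > 11 holds -> k = 60 - 7 = 53.
Iteration 2: 53 > 11 holds -> k = 53 - 7 = 46.
Iteration 3: 46 > 11 holds -> k = 46 - 7 = 39.
Iteration 4: 39 > 11 holds -> k = 39 - 7 = 32.
Iteration 5: 32 > 11 holds -> k = 32 - 7 = 25.
Iteration 6: 25 > 11 holds -> k = 25 - 7 = 18.
Iteration 7: 18 > 11 holds -> k = 18 - 7 = 11.
Iteration 8: 11 > 11 fails; recursion stops.
SUM(k) = 60 + 53 + 46 + 39 + 32 + 25 + 18 + 11 = 284.

284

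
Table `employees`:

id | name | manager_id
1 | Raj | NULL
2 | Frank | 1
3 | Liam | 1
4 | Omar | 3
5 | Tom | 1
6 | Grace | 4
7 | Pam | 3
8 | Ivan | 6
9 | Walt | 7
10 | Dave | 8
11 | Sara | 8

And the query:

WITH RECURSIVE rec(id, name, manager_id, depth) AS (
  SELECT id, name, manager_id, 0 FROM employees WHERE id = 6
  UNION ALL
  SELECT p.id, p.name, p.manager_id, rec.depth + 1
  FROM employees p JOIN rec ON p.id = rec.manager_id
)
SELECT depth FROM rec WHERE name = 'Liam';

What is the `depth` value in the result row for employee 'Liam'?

Base: id=6 (Grace), manager_id=4, depth 0.
Iteration 1: join on id=4 -> Omar (id 4, manager_id=3, depth 1).
Iteration 2: join on id=3 -> Liam (id 3, manager_id=1, depth 2).
Iteration 3: join on id=1 -> Raj (id 1, manager_id=NULL, depth 3).
Iteration 4: manager_id is NULL; no match; recursion stops.

2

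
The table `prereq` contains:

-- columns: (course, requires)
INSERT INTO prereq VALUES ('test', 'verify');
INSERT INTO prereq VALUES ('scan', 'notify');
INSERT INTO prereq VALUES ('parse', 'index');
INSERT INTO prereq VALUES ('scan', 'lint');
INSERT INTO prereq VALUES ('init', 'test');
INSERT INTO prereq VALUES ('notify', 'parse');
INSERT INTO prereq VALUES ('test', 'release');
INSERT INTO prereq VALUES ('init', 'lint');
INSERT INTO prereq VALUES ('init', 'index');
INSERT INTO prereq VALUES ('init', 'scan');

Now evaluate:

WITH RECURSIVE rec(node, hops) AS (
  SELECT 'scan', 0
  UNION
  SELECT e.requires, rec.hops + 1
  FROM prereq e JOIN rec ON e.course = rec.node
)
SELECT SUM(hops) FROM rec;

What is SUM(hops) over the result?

7

Base: (scan, hops=0).
Iteration 1: edges from {scan} -> (lint, hops=1), (notify, hops=1).
Iteration 2: edges from {lint,notify} -> (parse, hops=2).
Iteration 3: edges from {parse} -> (index, hops=3).
Iteration 4: no outgoing edges from {index}; recursion stops.
SUM(hops) = 0 + 1 + 1 + 2 + 3 = 7.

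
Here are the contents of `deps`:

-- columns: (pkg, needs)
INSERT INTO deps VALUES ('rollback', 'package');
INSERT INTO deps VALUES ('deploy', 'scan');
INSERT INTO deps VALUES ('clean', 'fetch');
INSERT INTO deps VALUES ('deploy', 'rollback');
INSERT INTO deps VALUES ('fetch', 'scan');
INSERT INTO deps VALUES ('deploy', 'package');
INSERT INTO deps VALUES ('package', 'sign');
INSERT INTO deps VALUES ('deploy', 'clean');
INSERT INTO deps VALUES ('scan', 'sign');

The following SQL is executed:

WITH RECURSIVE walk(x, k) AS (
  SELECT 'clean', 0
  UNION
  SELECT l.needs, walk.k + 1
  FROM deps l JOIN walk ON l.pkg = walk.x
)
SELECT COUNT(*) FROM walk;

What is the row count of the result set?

4

Base: (clean, k=0).
Iteration 1: edges from {clean} -> (fetch, k=1).
Iteration 2: edges from {fetch} -> (scan, k=2).
Iteration 3: edges from {scan} -> (sign, k=3).
Iteration 4: no outgoing edges from {sign}; recursion stops.
Total rows emitted: 4.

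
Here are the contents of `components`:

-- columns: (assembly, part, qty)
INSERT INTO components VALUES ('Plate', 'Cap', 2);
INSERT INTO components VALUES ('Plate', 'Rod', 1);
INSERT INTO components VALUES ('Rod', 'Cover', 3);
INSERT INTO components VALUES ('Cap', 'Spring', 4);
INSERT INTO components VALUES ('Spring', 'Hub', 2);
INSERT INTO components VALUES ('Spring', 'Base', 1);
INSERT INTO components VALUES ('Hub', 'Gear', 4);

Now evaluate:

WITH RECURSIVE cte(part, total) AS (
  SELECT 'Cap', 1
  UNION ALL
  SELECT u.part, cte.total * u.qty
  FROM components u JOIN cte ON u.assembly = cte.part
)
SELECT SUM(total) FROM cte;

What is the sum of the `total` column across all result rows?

49

Base: (Cap, total=1).
Iteration 1: components of {Cap} -> Spring = 1*4 = 4.
Iteration 2: components of {Spring} -> Base = 4*1 = 4, Hub = 4*2 = 8.
Iteration 3: components of {Base,Hub} -> Gear = 8*4 = 32.
Iteration 4: no further components; recursion stops.
SUM(total) = 1 + 4 + 8 + 4 + 32 = 49.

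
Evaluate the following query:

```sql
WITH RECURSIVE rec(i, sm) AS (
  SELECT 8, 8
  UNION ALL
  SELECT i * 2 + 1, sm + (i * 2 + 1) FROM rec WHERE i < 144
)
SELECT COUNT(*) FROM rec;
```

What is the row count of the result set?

Base: i=8, sm=8.
Iteration 1: 8 < 144 holds -> i = 8 * 2 + 1 = 17, sm = 8 + 17 = 25.
Iteration 2: 17 < 144 holds -> i = 17 * 2 + 1 = 35, sm = 25 + 35 = 60.
Iteration 3: 35 < 144 holds -> i = 35 * 2 + 1 = 71, sm = 60 + 71 = 131.
Iteration 4: 71 < 144 holds -> i = 71 * 2 + 1 = 143, sm = 131 + 143 = 274.
Iteration 5: 143 < 144 holds -> i = 143 * 2 + 1 = 287, sm = 274 + 287 = 561.
Iteration 6: 287 < 144 fails; recursion stops.
Total rows emitted: 6.

6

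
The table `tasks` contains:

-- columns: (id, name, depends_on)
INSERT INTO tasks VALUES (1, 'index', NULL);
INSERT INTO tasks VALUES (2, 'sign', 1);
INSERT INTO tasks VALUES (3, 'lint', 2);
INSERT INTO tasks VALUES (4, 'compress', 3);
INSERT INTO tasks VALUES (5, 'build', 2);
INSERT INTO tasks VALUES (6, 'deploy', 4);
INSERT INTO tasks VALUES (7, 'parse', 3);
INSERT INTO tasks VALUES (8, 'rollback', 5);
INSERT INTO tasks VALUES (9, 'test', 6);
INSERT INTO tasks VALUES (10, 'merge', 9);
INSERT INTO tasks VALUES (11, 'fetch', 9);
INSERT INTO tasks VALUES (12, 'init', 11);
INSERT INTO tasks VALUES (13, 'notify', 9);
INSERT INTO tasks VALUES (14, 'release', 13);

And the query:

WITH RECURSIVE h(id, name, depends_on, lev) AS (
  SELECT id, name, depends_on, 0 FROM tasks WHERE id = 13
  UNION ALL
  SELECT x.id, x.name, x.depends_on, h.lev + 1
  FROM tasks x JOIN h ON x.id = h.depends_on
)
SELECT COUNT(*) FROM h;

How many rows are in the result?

7

Base: id=13 (notify), depends_on=9, lev 0.
Iteration 1: join on id=9 -> test (id 9, depends_on=6, lev 1).
Iteration 2: join on id=6 -> deploy (id 6, depends_on=4, lev 2).
Iteration 3: join on id=4 -> compress (id 4, depends_on=3, lev 3).
Iteration 4: join on id=3 -> lint (id 3, depends_on=2, lev 4).
Iteration 5: join on id=2 -> sign (id 2, depends_on=1, lev 5).
Iteration 6: join on id=1 -> index (id 1, depends_on=NULL, lev 6).
Iteration 7: depends_on is NULL; no match; recursion stops.
Total rows emitted: 7.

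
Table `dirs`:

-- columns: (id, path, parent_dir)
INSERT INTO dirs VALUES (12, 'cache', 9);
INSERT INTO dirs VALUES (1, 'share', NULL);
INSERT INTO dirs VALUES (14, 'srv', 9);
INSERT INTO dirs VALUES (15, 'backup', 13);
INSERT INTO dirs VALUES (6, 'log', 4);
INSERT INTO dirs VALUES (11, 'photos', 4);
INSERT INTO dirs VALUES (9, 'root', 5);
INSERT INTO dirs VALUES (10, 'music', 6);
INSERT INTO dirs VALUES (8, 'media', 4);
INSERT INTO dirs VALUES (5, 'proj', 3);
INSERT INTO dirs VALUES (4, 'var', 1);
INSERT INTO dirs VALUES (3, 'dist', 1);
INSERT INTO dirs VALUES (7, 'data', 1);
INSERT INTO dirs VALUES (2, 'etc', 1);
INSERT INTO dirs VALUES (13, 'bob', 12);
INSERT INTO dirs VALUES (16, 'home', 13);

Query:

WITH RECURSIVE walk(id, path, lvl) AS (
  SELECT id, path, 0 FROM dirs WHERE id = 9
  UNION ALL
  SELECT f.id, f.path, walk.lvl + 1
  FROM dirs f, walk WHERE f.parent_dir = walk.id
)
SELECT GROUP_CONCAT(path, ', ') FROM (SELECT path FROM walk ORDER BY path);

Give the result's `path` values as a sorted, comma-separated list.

Base: id=9 (root) at lvl 0.
Iteration 1: rows with parent_dir in {9} -> cache (id 12, lvl 1), srv (id 14, lvl 1).
Iteration 2: rows with parent_dir in {12,14} -> bob (id 13, lvl 2).
Iteration 3: rows with parent_dir in {13} -> backup (id 15, lvl 3), home (id 16, lvl 3).
Iteration 4: no rows with parent_dir in {15,16}; recursion stops.

backup, bob, cache, home, root, srv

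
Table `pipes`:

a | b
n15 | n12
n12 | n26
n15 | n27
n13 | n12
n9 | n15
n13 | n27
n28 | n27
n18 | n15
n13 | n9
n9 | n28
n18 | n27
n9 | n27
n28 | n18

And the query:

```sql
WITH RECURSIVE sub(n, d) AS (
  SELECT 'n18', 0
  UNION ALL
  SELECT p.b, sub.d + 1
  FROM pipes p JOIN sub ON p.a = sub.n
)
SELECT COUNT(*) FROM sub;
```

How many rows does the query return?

Base: (n18, d=0).
Iteration 1: edges from {n18} -> (n15, d=1), (n27, d=1).
Iteration 2: edges from {n15,n27} -> (n12, d=2), (n27, d=2).
Iteration 3: edges from {n12,n27} -> (n26, d=3).
Iteration 4: no outgoing edges from {n26}; recursion stops.
Total rows emitted: 6.

6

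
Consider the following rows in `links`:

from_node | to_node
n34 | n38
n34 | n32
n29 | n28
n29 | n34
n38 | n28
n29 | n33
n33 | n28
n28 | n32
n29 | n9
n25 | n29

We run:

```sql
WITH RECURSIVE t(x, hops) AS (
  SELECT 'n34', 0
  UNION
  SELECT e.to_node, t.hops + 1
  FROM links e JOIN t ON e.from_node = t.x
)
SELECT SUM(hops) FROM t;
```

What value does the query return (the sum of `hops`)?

Base: (n34, hops=0).
Iteration 1: edges from {n34} -> (n32, hops=1), (n38, hops=1).
Iteration 2: edges from {n32,n38} -> (n28, hops=2).
Iteration 3: edges from {n28} -> (n32, hops=3).
Iteration 4: no outgoing edges from {n32}; recursion stops.
SUM(hops) = 0 + 1 + 1 + 2 + 3 = 7.

7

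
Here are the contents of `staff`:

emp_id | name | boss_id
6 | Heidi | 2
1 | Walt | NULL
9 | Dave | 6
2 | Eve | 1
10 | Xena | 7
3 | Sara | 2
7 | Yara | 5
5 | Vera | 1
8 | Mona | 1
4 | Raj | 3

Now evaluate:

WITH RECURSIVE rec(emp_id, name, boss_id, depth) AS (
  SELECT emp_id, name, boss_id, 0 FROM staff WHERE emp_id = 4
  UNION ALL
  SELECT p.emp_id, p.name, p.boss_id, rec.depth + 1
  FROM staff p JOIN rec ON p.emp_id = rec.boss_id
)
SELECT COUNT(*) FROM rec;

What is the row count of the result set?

4

Base: emp_id=4 (Raj), boss_id=3, depth 0.
Iteration 1: join on emp_id=3 -> Sara (id 3, boss_id=2, depth 1).
Iteration 2: join on emp_id=2 -> Eve (id 2, boss_id=1, depth 2).
Iteration 3: join on emp_id=1 -> Walt (id 1, boss_id=NULL, depth 3).
Iteration 4: boss_id is NULL; no match; recursion stops.
Total rows emitted: 4.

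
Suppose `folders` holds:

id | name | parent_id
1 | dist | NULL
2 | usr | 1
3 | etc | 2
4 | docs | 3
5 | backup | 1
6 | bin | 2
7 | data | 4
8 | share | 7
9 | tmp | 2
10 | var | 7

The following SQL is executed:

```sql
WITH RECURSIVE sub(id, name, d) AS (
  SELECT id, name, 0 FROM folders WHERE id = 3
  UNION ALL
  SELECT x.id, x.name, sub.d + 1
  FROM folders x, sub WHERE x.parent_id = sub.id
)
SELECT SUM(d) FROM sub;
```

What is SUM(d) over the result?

Base: id=3 (etc) at d 0.
Iteration 1: rows with parent_id in {3} -> docs (id 4, d 1).
Iteration 2: rows with parent_id in {4} -> data (id 7, d 2).
Iteration 3: rows with parent_id in {7} -> share (id 8, d 3), var (id 10, d 3).
Iteration 4: no rows with parent_id in {8,10}; recursion stops.
SUM(d) = 0 + 1 + 2 + 3 + 3 = 9.

9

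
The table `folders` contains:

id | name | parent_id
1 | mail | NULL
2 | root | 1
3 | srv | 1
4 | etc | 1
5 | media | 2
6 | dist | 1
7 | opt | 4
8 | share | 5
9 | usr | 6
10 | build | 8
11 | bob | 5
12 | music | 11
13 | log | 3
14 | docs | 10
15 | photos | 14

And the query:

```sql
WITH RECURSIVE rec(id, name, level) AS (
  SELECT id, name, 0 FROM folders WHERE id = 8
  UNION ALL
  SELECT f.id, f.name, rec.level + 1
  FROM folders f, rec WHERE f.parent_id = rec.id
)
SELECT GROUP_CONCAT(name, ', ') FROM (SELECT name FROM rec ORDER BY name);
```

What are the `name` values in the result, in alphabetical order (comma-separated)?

Base: id=8 (share) at level 0.
Iteration 1: rows with parent_id in {8} -> build (id 10, level 1).
Iteration 2: rows with parent_id in {10} -> docs (id 14, level 2).
Iteration 3: rows with parent_id in {14} -> photos (id 15, level 3).
Iteration 4: no rows with parent_id in {15}; recursion stops.

build, docs, photos, share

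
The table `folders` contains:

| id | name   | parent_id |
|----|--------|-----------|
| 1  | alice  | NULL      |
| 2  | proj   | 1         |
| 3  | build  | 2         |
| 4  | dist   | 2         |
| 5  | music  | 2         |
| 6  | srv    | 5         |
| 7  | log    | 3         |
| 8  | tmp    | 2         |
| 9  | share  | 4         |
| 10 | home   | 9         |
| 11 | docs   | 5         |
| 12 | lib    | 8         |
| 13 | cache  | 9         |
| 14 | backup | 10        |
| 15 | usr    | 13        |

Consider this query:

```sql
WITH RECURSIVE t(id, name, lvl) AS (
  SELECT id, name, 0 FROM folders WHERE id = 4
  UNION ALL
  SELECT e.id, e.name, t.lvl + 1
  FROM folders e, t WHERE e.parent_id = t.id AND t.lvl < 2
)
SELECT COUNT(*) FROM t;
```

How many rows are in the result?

Base: id=4 (dist) at lvl 0.
Iteration 1: rows with parent_id in {4} -> share (id 9, lvl 1).
Iteration 2: rows with parent_id in {9} -> home (id 10, lvl 2), cache (id 13, lvl 2).
Iteration 3: lvl < 2 fails for all current rows; recursion stops.
Total rows emitted: 4.

4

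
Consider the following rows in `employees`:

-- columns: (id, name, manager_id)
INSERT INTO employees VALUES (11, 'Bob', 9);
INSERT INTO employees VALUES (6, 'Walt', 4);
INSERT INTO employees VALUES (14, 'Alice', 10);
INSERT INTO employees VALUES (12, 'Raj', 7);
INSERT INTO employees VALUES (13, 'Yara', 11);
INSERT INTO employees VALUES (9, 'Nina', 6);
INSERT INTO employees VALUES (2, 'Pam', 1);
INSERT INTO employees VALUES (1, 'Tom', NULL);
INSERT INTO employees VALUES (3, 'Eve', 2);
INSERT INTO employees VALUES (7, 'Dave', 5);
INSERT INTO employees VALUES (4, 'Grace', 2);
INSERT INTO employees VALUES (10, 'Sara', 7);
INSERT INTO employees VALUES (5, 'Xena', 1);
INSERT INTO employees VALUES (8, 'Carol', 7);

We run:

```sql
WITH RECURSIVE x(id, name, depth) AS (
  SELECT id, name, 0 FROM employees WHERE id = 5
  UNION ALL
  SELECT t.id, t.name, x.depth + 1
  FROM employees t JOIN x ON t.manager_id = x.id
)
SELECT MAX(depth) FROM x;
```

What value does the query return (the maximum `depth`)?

3

Base: id=5 (Xena) at depth 0.
Iteration 1: rows with manager_id in {5} -> Dave (id 7, depth 1).
Iteration 2: rows with manager_id in {7} -> Carol (id 8, depth 2), Sara (id 10, depth 2), Raj (id 12, depth 2).
Iteration 3: rows with manager_id in {8,10,12} -> Alice (id 14, depth 3).
Iteration 4: no rows with manager_id in {14}; recursion stops.
depth values: 0, 1, 2, 2, 2, 3; the maximum is 3.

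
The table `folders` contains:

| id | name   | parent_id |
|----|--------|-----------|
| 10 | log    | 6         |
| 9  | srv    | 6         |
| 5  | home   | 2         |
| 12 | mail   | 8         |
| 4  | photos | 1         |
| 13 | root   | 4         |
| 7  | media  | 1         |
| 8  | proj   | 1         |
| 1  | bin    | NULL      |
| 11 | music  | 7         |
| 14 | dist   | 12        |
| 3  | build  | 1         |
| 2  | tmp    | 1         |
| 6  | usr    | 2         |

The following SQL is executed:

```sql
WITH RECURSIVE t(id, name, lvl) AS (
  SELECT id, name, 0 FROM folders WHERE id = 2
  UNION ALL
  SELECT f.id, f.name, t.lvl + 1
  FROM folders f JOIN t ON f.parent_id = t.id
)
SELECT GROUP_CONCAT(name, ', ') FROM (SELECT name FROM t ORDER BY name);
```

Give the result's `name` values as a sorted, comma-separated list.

Base: id=2 (tmp) at lvl 0.
Iteration 1: rows with parent_id in {2} -> home (id 5, lvl 1), usr (id 6, lvl 1).
Iteration 2: rows with parent_id in {5,6} -> srv (id 9, lvl 2), log (id 10, lvl 2).
Iteration 3: no rows with parent_id in {9,10}; recursion stops.

home, log, srv, tmp, usr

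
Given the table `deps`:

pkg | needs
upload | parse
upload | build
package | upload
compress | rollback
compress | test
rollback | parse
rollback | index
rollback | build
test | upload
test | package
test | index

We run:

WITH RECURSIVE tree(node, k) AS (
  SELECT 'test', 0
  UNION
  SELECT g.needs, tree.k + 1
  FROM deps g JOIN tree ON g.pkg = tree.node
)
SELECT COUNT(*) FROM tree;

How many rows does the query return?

9

Base: (test, k=0).
Iteration 1: edges from {test} -> (index, k=1), (package, k=1), (upload, k=1).
Iteration 2: edges from {index,package,upload} -> (build, k=2), (parse, k=2), (upload, k=2).
Iteration 3: edges from {build,parse,upload} -> (build, k=3), (parse, k=3).
Iteration 4: no outgoing edges from {build,parse}; recursion stops.
Total rows emitted: 9.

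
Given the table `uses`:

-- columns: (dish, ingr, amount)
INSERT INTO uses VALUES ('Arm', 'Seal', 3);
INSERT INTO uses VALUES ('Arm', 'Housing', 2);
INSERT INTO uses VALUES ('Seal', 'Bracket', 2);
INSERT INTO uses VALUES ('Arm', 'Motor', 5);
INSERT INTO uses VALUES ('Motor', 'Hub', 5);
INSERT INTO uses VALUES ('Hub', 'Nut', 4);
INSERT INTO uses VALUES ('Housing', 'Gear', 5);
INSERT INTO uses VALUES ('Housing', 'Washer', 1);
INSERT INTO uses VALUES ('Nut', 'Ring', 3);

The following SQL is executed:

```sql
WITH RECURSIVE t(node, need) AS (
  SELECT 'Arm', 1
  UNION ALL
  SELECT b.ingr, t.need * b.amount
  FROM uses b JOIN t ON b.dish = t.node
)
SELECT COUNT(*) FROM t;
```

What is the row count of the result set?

Base: (Arm, need=1).
Iteration 1: components of {Arm} -> Housing = 1*2 = 2, Motor = 1*5 = 5, Seal = 1*3 = 3.
Iteration 2: components of {Housing,Motor,Seal} -> Bracket = 3*2 = 6, Gear = 2*5 = 10, Hub = 5*5 = 25, Washer = 2*1 = 2.
Iteration 3: components of {Bracket,Gear,Hub,Washer} -> Nut = 25*4 = 100.
Iteration 4: components of {Nut} -> Ring = 100*3 = 300.
Iteration 5: no further components; recursion stops.
Total rows emitted: 10.

10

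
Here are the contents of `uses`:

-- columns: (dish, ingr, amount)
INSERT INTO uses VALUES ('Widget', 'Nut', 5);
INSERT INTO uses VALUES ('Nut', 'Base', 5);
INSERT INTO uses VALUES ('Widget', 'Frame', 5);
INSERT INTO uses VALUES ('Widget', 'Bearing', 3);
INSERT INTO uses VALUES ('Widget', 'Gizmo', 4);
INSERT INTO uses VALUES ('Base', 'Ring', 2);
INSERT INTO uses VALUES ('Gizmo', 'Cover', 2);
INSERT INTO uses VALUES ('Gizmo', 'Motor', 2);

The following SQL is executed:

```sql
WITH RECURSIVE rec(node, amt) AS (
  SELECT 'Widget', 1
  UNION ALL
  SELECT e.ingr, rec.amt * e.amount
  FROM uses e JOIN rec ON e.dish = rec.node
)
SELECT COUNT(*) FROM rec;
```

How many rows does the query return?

Base: (Widget, amt=1).
Iteration 1: components of {Widget} -> Bearing = 1*3 = 3, Frame = 1*5 = 5, Gizmo = 1*4 = 4, Nut = 1*5 = 5.
Iteration 2: components of {Bearing,Frame,Gizmo,Nut} -> Base = 5*5 = 25, Cover = 4*2 = 8, Motor = 4*2 = 8.
Iteration 3: components of {Base,Cover,Motor} -> Ring = 25*2 = 50.
Iteration 4: no further components; recursion stops.
Total rows emitted: 9.

9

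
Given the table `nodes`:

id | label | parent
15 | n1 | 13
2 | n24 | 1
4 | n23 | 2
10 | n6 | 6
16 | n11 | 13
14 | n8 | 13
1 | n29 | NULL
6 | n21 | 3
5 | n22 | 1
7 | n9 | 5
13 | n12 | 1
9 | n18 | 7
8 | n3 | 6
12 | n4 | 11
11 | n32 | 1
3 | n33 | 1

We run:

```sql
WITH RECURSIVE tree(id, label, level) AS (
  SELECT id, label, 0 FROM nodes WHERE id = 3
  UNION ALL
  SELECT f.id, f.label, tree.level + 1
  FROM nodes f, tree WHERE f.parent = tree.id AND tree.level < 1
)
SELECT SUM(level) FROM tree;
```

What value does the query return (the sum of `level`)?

1

Base: id=3 (n33) at level 0.
Iteration 1: rows with parent in {3} -> n21 (id 6, level 1).
Iteration 2: level < 1 fails for all current rows; recursion stops.
SUM(level) = 0 + 1 = 1.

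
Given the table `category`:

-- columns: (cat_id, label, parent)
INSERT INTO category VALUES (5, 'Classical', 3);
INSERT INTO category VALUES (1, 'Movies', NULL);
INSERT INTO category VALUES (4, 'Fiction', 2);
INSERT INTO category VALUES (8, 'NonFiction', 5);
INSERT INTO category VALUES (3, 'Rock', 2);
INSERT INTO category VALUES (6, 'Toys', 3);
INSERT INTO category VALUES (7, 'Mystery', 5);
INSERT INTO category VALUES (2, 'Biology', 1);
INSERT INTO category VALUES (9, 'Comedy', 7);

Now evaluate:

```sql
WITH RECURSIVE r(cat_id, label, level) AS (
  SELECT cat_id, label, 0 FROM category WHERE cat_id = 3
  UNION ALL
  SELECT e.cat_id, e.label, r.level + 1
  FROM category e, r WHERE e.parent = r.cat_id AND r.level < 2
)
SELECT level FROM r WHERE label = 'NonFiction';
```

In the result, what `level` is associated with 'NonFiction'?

Base: cat_id=3 (Rock) at level 0.
Iteration 1: rows with parent in {3} -> Classical (id 5, level 1), Toys (id 6, level 1).
Iteration 2: rows with parent in {5,6} -> Mystery (id 7, level 2), NonFiction (id 8, level 2).
Iteration 3: level < 2 fails for all current rows; recursion stops.

2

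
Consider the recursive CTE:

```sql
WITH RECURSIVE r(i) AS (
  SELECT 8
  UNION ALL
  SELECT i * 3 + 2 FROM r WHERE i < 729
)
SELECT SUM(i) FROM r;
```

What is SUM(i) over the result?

3270

Base: i=8.
Iteration 1: 8 < 729 holds -> i = 8 * 3 + 2 = 26.
Iteration 2: 26 < 729 holds -> i = 26 * 3 + 2 = 80.
Iteration 3: 80 < 729 holds -> i = 80 * 3 + 2 = 242.
Iteration 4: 242 < 729 holds -> i = 242 * 3 + 2 = 728.
Iteration 5: 728 < 729 holds -> i = 728 * 3 + 2 = 2186.
Iteration 6: 2186 < 729 fails; recursion stops.
SUM(i) = 8 + 26 + 80 + 242 + 728 + 2186 = 3270.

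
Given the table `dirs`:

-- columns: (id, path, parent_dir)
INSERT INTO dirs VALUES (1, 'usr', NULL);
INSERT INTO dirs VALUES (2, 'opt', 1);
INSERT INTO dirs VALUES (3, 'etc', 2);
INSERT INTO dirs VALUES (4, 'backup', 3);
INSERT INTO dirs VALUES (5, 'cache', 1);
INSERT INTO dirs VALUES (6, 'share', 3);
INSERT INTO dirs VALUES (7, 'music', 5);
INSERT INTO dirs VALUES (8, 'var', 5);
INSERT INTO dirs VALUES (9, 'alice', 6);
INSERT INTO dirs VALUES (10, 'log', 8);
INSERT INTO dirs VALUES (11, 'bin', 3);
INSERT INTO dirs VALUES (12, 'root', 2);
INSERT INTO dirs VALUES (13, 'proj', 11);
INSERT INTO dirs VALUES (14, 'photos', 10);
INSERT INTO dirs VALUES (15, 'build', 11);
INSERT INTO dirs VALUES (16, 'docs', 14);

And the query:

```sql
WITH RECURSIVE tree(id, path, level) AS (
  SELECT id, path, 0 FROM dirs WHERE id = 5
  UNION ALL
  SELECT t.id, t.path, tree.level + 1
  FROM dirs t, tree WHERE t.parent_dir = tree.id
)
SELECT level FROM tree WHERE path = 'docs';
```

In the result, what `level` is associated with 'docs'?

Base: id=5 (cache) at level 0.
Iteration 1: rows with parent_dir in {5} -> music (id 7, level 1), var (id 8, level 1).
Iteration 2: rows with parent_dir in {7,8} -> log (id 10, level 2).
Iteration 3: rows with parent_dir in {10} -> photos (id 14, level 3).
Iteration 4: rows with parent_dir in {14} -> docs (id 16, level 4).
Iteration 5: no rows with parent_dir in {16}; recursion stops.

4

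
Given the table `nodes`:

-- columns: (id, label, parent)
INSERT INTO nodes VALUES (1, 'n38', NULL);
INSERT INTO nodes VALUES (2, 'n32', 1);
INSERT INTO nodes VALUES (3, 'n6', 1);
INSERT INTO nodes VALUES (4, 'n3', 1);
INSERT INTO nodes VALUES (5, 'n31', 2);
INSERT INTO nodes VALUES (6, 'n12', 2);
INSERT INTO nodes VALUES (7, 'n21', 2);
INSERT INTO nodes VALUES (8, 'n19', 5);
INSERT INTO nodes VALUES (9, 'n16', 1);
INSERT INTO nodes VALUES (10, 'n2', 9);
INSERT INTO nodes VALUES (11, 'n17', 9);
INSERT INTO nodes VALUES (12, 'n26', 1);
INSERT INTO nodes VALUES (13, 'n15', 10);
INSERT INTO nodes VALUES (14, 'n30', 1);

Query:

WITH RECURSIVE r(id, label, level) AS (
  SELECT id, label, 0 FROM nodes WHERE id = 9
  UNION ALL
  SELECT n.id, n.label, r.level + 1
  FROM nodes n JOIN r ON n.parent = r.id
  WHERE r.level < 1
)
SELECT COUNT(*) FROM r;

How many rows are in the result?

3

Base: id=9 (n16) at level 0.
Iteration 1: rows with parent in {9} -> n2 (id 10, level 1), n17 (id 11, level 1).
Iteration 2: level < 1 fails for all current rows; recursion stops.
Total rows emitted: 3.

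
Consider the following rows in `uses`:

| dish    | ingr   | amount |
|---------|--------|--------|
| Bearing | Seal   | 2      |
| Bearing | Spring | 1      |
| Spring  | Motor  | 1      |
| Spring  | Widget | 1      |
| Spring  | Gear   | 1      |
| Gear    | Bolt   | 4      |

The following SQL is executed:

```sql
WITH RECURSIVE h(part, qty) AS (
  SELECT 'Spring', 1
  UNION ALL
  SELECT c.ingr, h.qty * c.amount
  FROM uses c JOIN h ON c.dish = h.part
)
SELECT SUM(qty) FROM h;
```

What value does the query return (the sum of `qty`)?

Base: (Spring, qty=1).
Iteration 1: components of {Spring} -> Gear = 1*1 = 1, Motor = 1*1 = 1, Widget = 1*1 = 1.
Iteration 2: components of {Gear,Motor,Widget} -> Bolt = 1*4 = 4.
Iteration 3: no further components; recursion stops.
SUM(qty) = 1 + 1 + 1 + 1 + 4 = 8.

8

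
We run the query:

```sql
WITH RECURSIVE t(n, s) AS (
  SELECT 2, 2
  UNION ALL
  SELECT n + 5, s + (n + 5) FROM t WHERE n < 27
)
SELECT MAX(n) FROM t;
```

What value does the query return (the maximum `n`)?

27

Base: n=2, s=2.
Iteration 1: 2 < 27 holds -> n = 2 + 5 = 7, s = 2 + 7 = 9.
Iteration 2: 7 < 27 holds -> n = 7 + 5 = 12, s = 9 + 12 = 21.
Iteration 3: 12 < 27 holds -> n = 12 + 5 = 17, s = 21 + 17 = 38.
Iteration 4: 17 < 27 holds -> n = 17 + 5 = 22, s = 38 + 22 = 60.
Iteration 5: 22 < 27 holds -> n = 22 + 5 = 27, s = 60 + 27 = 87.
Iteration 6: 27 < 27 fails; recursion stops.
n values: 2, 7, 12, 17, 22, 27; the maximum is 27.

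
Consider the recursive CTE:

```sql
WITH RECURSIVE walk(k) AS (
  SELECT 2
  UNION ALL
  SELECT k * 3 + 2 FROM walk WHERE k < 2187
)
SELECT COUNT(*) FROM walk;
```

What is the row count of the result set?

Base: k=2.
Iteration 1: 2 < 2187 holds -> k = 2 * 3 + 2 = 8.
Iteration 2: 8 < 2187 holds -> k = 8 * 3 + 2 = 26.
Iteration 3: 26 < 2187 holds -> k = 26 * 3 + 2 = 80.
Iteration 4: 80 < 2187 holds -> k = 80 * 3 + 2 = 242.
Iteration 5: 242 < 2187 holds -> k = 242 * 3 + 2 = 728.
Iteration 6: 728 < 2187 holds -> k = 728 * 3 + 2 = 2186.
Iteration 7: 2186 < 2187 holds -> k = 2186 * 3 + 2 = 6560.
Iteration 8: 6560 < 2187 fails; recursion stops.
Total rows emitted: 8.

8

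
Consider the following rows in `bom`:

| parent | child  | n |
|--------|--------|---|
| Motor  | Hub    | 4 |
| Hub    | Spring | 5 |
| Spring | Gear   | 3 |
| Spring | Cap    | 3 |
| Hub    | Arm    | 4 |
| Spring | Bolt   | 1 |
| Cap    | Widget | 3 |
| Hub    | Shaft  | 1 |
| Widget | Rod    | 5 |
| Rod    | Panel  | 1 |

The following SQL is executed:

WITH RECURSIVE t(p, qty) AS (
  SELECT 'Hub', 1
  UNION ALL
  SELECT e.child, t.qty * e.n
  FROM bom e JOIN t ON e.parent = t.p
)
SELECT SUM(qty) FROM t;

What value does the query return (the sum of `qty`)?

Base: (Hub, qty=1).
Iteration 1: components of {Hub} -> Arm = 1*4 = 4, Shaft = 1*1 = 1, Spring = 1*5 = 5.
Iteration 2: components of {Arm,Shaft,Spring} -> Bolt = 5*1 = 5, Cap = 5*3 = 15, Gear = 5*3 = 15.
Iteration 3: components of {Bolt,Cap,Gear} -> Widget = 15*3 = 45.
Iteration 4: components of {Widget} -> Rod = 45*5 = 225.
Iteration 5: components of {Rod} -> Panel = 225*1 = 225.
Iteration 6: no further components; recursion stops.
SUM(qty) = 1 + 5 + 4 + 1 + 15 + 15 + 5 + 45 + 225 + 225 = 541.

541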